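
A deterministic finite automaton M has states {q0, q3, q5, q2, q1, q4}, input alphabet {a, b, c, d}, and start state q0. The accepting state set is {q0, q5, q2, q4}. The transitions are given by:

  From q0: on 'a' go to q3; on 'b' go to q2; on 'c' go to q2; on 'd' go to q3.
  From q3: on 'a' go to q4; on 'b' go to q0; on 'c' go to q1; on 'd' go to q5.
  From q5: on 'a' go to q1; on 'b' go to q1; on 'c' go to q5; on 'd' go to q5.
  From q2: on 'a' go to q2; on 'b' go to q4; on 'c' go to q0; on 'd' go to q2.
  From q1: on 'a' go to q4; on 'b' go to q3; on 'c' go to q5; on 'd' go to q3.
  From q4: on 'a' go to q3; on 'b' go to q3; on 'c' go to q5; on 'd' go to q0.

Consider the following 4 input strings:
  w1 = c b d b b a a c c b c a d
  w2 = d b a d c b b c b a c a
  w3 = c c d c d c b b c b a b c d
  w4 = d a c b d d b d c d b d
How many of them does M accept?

1

w1: q0 → q2 → q4 → q0 → q2 → q4 → q3 → q4 → q5 → q5 → q1 → q5 → q1 → q3  → end q3, rejected
w2: q0 → q3 → q0 → q3 → q5 → q5 → q1 → q3 → q1 → q3 → q4 → q5 → q1  → end q1, rejected
w3: q0 → q2 → q0 → q3 → q1 → q3 → q1 → q3 → q0 → q2 → q4 → q3 → q0 → q2 → q2  → end q2, accepted
w4: q0 → q3 → q4 → q5 → q1 → q3 → q5 → q1 → q3 → q1 → q3 → q0 → q3  → end q3, rejected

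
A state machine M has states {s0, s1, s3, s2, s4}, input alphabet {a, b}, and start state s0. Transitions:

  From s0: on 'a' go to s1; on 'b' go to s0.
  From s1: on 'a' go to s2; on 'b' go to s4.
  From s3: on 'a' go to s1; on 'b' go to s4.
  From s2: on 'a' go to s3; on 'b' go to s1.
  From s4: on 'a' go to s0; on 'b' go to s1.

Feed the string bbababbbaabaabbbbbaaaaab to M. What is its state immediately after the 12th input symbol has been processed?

start at s0
read 'b': s0 → s0
read 'b': s0 → s0
read 'a': s0 → s1
read 'b': s1 → s4
read 'a': s4 → s0
read 'b': s0 → s0
read 'b': s0 → s0
read 'b': s0 → s0
read 'a': s0 → s1
read 'a': s1 → s2
read 'b': s2 → s1
read 'a': s1 → s2
After 12 symbols: s2.

s2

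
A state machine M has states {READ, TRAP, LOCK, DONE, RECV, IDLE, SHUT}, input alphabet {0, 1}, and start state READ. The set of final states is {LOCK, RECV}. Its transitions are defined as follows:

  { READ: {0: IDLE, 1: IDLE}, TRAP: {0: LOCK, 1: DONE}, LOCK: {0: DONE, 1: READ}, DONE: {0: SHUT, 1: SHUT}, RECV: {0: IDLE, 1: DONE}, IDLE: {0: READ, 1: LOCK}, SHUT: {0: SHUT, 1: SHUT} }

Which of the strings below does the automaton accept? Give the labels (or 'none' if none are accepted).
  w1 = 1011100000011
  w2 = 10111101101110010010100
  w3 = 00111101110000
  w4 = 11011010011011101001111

w1

w1: Trace: READ -1-> IDLE -0-> READ -1-> IDLE -1-> LOCK -1-> READ -0-> IDLE -0-> READ -0-> IDLE -0-> READ -0-> IDLE -0-> READ -1-> IDLE -1-> LOCK  → end LOCK, accepted
w2: Trace: READ -1-> IDLE -0-> READ -1-> IDLE -1-> LOCK -1-> READ -1-> IDLE -0-> READ -1-> IDLE -1-> LOCK -0-> DONE -1-> SHUT -1-> SHUT -1-> SHUT -0-> SHUT -0-> SHUT -1-> SHUT -0-> SHUT -0-> SHUT -1-> SHUT -0-> SHUT -1-> SHUT -0-> SHUT -0-> SHUT  → end SHUT, rejected
w3: Trace: READ -0-> IDLE -0-> READ -1-> IDLE -1-> LOCK -1-> READ -1-> IDLE -0-> READ -1-> IDLE -1-> LOCK -1-> READ -0-> IDLE -0-> READ -0-> IDLE -0-> READ  → end READ, rejected
w4: Trace: READ -1-> IDLE -1-> LOCK -0-> DONE -1-> SHUT -1-> SHUT -0-> SHUT -1-> SHUT -0-> SHUT -0-> SHUT -1-> SHUT -1-> SHUT -0-> SHUT -1-> SHUT -1-> SHUT -1-> SHUT -0-> SHUT -1-> SHUT -0-> SHUT -0-> SHUT -1-> SHUT -1-> SHUT -1-> SHUT -1-> SHUT  → end SHUT, rejected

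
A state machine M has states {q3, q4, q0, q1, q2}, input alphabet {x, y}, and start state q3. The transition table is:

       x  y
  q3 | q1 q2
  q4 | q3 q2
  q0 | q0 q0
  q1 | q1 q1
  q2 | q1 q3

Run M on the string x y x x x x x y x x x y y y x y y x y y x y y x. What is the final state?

Trace: q3 -x-> q1 -y-> q1 -x-> q1 -x-> q1 -x-> q1 -x-> q1 -x-> q1 -y-> q1 -x-> q1 -x-> q1 -x-> q1 -y-> q1 -y-> q1 -y-> q1 -x-> q1 -y-> q1 -y-> q1 -x-> q1 -y-> q1 -y-> q1 -x-> q1 -y-> q1 -y-> q1 -x-> q1

q1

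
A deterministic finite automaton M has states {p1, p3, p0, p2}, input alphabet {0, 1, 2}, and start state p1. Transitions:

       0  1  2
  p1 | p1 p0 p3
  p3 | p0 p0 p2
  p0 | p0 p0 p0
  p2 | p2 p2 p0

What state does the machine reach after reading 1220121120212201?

p0

p1 → p0 → p0 → p0 → p0 → p0 → p0 → p0 → p0 → p0 → p0 → p0 → p0 → p0 → p0 → p0 → p0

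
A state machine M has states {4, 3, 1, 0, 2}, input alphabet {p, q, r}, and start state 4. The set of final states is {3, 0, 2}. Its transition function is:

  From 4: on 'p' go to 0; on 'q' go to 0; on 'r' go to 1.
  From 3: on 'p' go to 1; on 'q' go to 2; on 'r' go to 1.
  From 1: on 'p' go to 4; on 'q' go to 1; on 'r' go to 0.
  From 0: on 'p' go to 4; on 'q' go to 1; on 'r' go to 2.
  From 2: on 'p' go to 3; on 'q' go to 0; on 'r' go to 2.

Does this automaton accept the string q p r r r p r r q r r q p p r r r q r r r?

Yes

start at 4
read 'q': 4 → 0
read 'p': 0 → 4
read 'r': 4 → 1
read 'r': 1 → 0
read 'r': 0 → 2
read 'p': 2 → 3
read 'r': 3 → 1
read 'r': 1 → 0
read 'q': 0 → 1
read 'r': 1 → 0
read 'r': 0 → 2
read 'q': 2 → 0
read 'p': 0 → 4
read 'p': 4 → 0
read 'r': 0 → 2
read 'r': 2 → 2
read 'r': 2 → 2
read 'q': 2 → 0
read 'r': 0 → 2
read 'r': 2 → 2
read 'r': 2 → 2
End state 2 is accepting.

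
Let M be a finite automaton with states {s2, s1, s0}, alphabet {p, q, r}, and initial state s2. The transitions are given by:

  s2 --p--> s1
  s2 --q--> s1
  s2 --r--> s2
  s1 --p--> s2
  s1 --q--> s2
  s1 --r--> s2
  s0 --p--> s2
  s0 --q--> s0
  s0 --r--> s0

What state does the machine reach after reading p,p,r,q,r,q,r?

s2 → s1 → s2 → s2 → s1 → s2 → s1 → s2

s2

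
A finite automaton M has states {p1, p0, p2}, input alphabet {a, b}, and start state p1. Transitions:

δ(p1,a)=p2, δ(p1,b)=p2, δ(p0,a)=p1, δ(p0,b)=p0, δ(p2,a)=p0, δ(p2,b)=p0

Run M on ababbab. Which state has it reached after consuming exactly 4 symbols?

p2

Trace: p1 -a-> p2 -b-> p0 -a-> p1 -b-> p2
After 4 symbols: p2.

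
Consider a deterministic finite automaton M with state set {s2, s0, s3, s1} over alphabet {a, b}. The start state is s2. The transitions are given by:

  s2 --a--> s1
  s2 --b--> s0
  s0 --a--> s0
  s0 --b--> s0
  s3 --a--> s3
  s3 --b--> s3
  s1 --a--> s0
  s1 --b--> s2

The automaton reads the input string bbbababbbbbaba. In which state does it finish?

s0

Trace: s2 -b-> s0 -b-> s0 -b-> s0 -a-> s0 -b-> s0 -a-> s0 -b-> s0 -b-> s0 -b-> s0 -b-> s0 -b-> s0 -a-> s0 -b-> s0 -a-> s0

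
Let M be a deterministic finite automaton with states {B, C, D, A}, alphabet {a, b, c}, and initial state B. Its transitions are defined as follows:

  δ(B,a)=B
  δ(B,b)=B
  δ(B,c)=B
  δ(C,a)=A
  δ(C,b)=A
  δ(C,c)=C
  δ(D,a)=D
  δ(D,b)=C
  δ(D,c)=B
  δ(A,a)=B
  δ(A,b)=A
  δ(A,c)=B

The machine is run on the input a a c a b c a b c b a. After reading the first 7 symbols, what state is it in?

B → B → B → B → B → B → B → B
After 7 symbols: B.

B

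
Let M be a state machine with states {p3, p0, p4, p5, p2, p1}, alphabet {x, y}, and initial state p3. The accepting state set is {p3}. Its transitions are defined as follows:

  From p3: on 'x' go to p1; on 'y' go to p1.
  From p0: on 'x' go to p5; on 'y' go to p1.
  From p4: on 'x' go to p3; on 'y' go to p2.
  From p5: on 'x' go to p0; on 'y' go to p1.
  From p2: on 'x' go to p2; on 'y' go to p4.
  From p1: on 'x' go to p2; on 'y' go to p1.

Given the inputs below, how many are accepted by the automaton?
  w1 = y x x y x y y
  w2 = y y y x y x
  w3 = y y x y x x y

w1: Trace: p3 -y-> p1 -x-> p2 -x-> p2 -y-> p4 -x-> p3 -y-> p1 -y-> p1  → end p1, rejected
w2: Trace: p3 -y-> p1 -y-> p1 -y-> p1 -x-> p2 -y-> p4 -x-> p3  → end p3, accepted
w3: Trace: p3 -y-> p1 -y-> p1 -x-> p2 -y-> p4 -x-> p3 -x-> p1 -y-> p1  → end p1, rejected

1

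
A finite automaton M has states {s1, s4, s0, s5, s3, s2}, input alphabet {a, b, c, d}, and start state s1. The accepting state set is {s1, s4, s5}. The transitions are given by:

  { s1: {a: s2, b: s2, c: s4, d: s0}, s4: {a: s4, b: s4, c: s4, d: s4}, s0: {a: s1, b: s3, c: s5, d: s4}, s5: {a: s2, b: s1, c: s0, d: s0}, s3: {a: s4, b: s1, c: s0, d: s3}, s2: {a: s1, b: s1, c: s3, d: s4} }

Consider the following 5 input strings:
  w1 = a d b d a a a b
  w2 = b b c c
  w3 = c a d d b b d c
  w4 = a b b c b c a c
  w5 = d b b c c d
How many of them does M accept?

w1: s1 → s2 → s4 → s4 → s4 → s4 → s4 → s4 → s4  → end s4, accepted
w2: s1 → s2 → s1 → s4 → s4  → end s4, accepted
w3: s1 → s4 → s4 → s4 → s4 → s4 → s4 → s4 → s4  → end s4, accepted
w4: s1 → s2 → s1 → s2 → s3 → s1 → s4 → s4 → s4  → end s4, accepted
w5: s1 → s0 → s3 → s1 → s4 → s4 → s4  → end s4, accepted

5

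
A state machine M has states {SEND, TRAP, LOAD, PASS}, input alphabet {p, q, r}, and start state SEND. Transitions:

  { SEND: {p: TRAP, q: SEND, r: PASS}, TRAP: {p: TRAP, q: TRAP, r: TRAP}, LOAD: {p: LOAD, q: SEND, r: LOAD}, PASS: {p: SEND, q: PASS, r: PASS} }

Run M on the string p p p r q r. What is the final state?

SEND → TRAP → TRAP → TRAP → TRAP → TRAP → TRAP

TRAP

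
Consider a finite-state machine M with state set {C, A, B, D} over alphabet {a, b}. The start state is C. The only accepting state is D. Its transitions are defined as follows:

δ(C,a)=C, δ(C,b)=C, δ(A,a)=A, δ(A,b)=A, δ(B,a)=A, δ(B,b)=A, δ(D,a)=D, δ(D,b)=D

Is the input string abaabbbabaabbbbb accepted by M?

Trace: C -a-> C -b-> C -a-> C -a-> C -b-> C -b-> C -b-> C -a-> C -b-> C -a-> C -a-> C -b-> C -b-> C -b-> C -b-> C -b-> C
End state C is not accepting.

No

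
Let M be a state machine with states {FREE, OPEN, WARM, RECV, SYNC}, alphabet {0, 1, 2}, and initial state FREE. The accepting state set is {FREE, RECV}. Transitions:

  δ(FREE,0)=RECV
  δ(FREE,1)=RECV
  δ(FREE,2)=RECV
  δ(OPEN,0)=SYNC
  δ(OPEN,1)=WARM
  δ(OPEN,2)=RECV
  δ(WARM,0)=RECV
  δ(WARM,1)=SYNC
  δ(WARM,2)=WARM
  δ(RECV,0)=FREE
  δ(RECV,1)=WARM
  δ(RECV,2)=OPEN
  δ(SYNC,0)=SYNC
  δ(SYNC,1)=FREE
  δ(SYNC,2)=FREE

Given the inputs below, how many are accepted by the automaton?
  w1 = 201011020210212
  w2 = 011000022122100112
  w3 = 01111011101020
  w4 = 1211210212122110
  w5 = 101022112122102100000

w1: Trace: FREE -2-> RECV -0-> FREE -1-> RECV -0-> FREE -1-> RECV -1-> WARM -0-> RECV -2-> OPEN -0-> SYNC -2-> FREE -1-> RECV -0-> FREE -2-> RECV -1-> WARM -2-> WARM  → end WARM, rejected
w2: Trace: FREE -0-> RECV -1-> WARM -1-> SYNC -0-> SYNC -0-> SYNC -0-> SYNC -0-> SYNC -2-> FREE -2-> RECV -1-> WARM -2-> WARM -2-> WARM -1-> SYNC -0-> SYNC -0-> SYNC -1-> FREE -1-> RECV -2-> OPEN  → end OPEN, rejected
w3: Trace: FREE -0-> RECV -1-> WARM -1-> SYNC -1-> FREE -1-> RECV -0-> FREE -1-> RECV -1-> WARM -1-> SYNC -0-> SYNC -1-> FREE -0-> RECV -2-> OPEN -0-> SYNC  → end SYNC, rejected
w4: Trace: FREE -1-> RECV -2-> OPEN -1-> WARM -1-> SYNC -2-> FREE -1-> RECV -0-> FREE -2-> RECV -1-> WARM -2-> WARM -1-> SYNC -2-> FREE -2-> RECV -1-> WARM -1-> SYNC -0-> SYNC  → end SYNC, rejected
w5: Trace: FREE -1-> RECV -0-> FREE -1-> RECV -0-> FREE -2-> RECV -2-> OPEN -1-> WARM -1-> SYNC -2-> FREE -1-> RECV -2-> OPEN -2-> RECV -1-> WARM -0-> RECV -2-> OPEN -1-> WARM -0-> RECV -0-> FREE -0-> RECV -0-> FREE -0-> RECV  → end RECV, accepted

1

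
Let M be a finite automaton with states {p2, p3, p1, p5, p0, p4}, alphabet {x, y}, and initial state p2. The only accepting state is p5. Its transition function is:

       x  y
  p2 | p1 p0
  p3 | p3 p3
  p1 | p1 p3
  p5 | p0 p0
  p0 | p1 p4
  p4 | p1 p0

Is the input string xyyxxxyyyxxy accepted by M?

start at p2
read 'x': p2 → p1
read 'y': p1 → p3
read 'y': p3 → p3
read 'x': p3 → p3
read 'x': p3 → p3
read 'x': p3 → p3
read 'y': p3 → p3
read 'y': p3 → p3
read 'y': p3 → p3
read 'x': p3 → p3
read 'x': p3 → p3
read 'y': p3 → p3
End state p3 is not accepting.

No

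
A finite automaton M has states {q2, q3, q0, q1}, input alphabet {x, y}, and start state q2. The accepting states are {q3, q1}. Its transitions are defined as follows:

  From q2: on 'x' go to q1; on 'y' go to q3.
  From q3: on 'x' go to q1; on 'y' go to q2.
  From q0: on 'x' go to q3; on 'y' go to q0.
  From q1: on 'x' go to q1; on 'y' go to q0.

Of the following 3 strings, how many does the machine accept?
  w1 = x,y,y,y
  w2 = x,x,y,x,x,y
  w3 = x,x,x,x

1

w1:
  start at q2
  read 'x': q2 → q1
  read 'y': q1 → q0
  read 'y': q0 → q0
  read 'y': q0 → q0
  end q0, rejected
w2:
  start at q2
  read 'x': q2 → q1
  read 'x': q1 → q1
  read 'y': q1 → q0
  read 'x': q0 → q3
  read 'x': q3 → q1
  read 'y': q1 → q0
  end q0, rejected
w3:
  start at q2
  read 'x': q2 → q1
  read 'x': q1 → q1
  read 'x': q1 → q1
  read 'x': q1 → q1
  end q1, accepted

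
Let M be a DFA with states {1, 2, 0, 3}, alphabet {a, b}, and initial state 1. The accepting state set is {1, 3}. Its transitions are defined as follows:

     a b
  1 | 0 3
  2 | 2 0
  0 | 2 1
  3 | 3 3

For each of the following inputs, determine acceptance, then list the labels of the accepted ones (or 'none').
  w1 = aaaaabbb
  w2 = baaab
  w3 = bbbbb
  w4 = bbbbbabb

w1, w2, w3, w4

w1:
  start at 1
  read 'a': 1 → 0
  read 'a': 0 → 2
  read 'a': 2 → 2
  read 'a': 2 → 2
  read 'a': 2 → 2
  read 'b': 2 → 0
  read 'b': 0 → 1
  read 'b': 1 → 3
  end 3, accepted
w2:
  start at 1
  read 'b': 1 → 3
  read 'a': 3 → 3
  read 'a': 3 → 3
  read 'a': 3 → 3
  read 'b': 3 → 3
  end 3, accepted
w3:
  start at 1
  read 'b': 1 → 3
  read 'b': 3 → 3
  read 'b': 3 → 3
  read 'b': 3 → 3
  read 'b': 3 → 3
  end 3, accepted
w4:
  start at 1
  read 'b': 1 → 3
  read 'b': 3 → 3
  read 'b': 3 → 3
  read 'b': 3 → 3
  read 'b': 3 → 3
  read 'a': 3 → 3
  read 'b': 3 → 3
  read 'b': 3 → 3
  end 3, accepted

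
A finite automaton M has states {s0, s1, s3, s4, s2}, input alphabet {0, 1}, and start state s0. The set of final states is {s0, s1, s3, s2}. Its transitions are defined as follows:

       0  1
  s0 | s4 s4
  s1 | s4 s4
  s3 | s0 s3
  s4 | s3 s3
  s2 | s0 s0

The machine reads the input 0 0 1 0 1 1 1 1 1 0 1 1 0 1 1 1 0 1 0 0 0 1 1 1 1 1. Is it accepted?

Trace: s0 -0-> s4 -0-> s3 -1-> s3 -0-> s0 -1-> s4 -1-> s3 -1-> s3 -1-> s3 -1-> s3 -0-> s0 -1-> s4 -1-> s3 -0-> s0 -1-> s4 -1-> s3 -1-> s3 -0-> s0 -1-> s4 -0-> s3 -0-> s0 -0-> s4 -1-> s3 -1-> s3 -1-> s3 -1-> s3 -1-> s3
End state s3 is accepting.

Yes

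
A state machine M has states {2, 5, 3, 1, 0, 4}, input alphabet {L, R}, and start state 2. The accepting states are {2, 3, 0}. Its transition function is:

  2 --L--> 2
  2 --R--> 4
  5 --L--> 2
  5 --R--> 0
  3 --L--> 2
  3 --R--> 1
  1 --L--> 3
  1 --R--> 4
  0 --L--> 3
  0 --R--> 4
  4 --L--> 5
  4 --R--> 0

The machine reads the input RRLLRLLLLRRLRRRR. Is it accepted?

No

start at 2
read 'R': 2 → 4
read 'R': 4 → 0
read 'L': 0 → 3
read 'L': 3 → 2
read 'R': 2 → 4
read 'L': 4 → 5
read 'L': 5 → 2
read 'L': 2 → 2
read 'L': 2 → 2
read 'R': 2 → 4
read 'R': 4 → 0
read 'L': 0 → 3
read 'R': 3 → 1
read 'R': 1 → 4
read 'R': 4 → 0
read 'R': 0 → 4
End state 4 is not accepting.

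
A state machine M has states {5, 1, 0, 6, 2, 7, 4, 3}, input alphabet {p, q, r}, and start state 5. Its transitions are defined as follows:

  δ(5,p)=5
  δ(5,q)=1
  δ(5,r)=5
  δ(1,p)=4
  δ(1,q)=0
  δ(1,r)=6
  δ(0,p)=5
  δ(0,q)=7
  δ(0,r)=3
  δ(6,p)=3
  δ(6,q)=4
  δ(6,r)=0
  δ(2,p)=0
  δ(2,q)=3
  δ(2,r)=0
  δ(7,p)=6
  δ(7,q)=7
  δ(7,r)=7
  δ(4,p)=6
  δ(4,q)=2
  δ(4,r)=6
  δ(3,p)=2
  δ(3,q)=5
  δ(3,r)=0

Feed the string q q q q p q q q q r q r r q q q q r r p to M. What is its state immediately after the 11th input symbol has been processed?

1

5 → 1 → 0 → 7 → 7 → 6 → 4 → 2 → 3 → 5 → 5 → 1
After 11 symbols: 1.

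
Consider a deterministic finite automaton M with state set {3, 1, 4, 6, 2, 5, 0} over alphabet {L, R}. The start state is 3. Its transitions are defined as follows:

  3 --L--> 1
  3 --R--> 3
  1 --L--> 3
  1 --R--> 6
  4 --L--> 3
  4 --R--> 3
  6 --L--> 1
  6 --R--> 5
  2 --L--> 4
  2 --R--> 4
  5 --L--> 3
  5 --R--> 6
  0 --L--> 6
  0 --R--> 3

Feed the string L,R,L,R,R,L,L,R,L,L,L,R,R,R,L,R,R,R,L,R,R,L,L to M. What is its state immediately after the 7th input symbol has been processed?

Trace: 3 -L-> 1 -R-> 6 -L-> 1 -R-> 6 -R-> 5 -L-> 3 -L-> 1
After 7 symbols: 1.

1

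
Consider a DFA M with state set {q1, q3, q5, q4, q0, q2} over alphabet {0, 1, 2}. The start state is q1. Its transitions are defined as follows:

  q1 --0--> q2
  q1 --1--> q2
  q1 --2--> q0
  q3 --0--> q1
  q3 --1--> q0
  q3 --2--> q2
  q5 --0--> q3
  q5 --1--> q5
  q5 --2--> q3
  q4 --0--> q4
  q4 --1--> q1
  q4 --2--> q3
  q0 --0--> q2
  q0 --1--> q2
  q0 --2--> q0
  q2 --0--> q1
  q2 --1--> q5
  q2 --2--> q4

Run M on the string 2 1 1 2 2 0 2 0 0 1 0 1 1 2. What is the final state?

q1 → q0 → q2 → q5 → q3 → q2 → q1 → q0 → q2 → q1 → q2 → q1 → q2 → q5 → q3

q3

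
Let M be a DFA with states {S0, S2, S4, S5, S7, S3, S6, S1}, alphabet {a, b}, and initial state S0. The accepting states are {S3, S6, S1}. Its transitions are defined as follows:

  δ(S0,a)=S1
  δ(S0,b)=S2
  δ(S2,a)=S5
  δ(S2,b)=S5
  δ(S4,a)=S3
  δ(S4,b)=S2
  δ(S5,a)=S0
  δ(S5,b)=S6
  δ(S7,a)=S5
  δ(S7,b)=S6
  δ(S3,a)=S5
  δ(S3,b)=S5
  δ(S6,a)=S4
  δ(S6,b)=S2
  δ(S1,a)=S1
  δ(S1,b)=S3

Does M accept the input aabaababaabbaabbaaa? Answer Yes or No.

No

start at S0
read 'a': S0 → S1
read 'a': S1 → S1
read 'b': S1 → S3
read 'a': S3 → S5
read 'a': S5 → S0
read 'b': S0 → S2
read 'a': S2 → S5
read 'b': S5 → S6
read 'a': S6 → S4
read 'a': S4 → S3
read 'b': S3 → S5
read 'b': S5 → S6
read 'a': S6 → S4
read 'a': S4 → S3
read 'b': S3 → S5
read 'b': S5 → S6
read 'a': S6 → S4
read 'a': S4 → S3
read 'a': S3 → S5
End state S5 is not accepting.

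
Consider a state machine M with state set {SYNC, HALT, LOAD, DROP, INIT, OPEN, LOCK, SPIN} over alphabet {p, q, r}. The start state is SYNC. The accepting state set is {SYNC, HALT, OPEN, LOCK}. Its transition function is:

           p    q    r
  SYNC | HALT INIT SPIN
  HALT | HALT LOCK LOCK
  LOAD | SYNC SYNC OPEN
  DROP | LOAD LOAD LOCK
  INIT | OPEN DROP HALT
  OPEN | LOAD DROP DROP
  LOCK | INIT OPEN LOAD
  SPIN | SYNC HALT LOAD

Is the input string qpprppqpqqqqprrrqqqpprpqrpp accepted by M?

Yes

start at SYNC
read 'q': SYNC → INIT
read 'p': INIT → OPEN
read 'p': OPEN → LOAD
read 'r': LOAD → OPEN
read 'p': OPEN → LOAD
read 'p': LOAD → SYNC
read 'q': SYNC → INIT
read 'p': INIT → OPEN
read 'q': OPEN → DROP
read 'q': DROP → LOAD
read 'q': LOAD → SYNC
read 'q': SYNC → INIT
read 'p': INIT → OPEN
read 'r': OPEN → DROP
read 'r': DROP → LOCK
read 'r': LOCK → LOAD
read 'q': LOAD → SYNC
read 'q': SYNC → INIT
read 'q': INIT → DROP
read 'p': DROP → LOAD
read 'p': LOAD → SYNC
read 'r': SYNC → SPIN
read 'p': SPIN → SYNC
read 'q': SYNC → INIT
read 'r': INIT → HALT
read 'p': HALT → HALT
read 'p': HALT → HALT
End state HALT is accepting.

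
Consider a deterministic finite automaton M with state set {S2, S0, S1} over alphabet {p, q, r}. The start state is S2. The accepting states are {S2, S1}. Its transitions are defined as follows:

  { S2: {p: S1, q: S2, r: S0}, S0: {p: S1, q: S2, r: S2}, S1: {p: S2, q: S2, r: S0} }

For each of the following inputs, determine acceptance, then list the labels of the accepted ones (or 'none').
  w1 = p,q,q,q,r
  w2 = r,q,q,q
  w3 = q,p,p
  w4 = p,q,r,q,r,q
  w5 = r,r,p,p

w1: Trace: S2 -p-> S1 -q-> S2 -q-> S2 -q-> S2 -r-> S0  → end S0, rejected
w2: Trace: S2 -r-> S0 -q-> S2 -q-> S2 -q-> S2  → end S2, accepted
w3: Trace: S2 -q-> S2 -p-> S1 -p-> S2  → end S2, accepted
w4: Trace: S2 -p-> S1 -q-> S2 -r-> S0 -q-> S2 -r-> S0 -q-> S2  → end S2, accepted
w5: Trace: S2 -r-> S0 -r-> S2 -p-> S1 -p-> S2  → end S2, accepted

w2, w3, w4, w5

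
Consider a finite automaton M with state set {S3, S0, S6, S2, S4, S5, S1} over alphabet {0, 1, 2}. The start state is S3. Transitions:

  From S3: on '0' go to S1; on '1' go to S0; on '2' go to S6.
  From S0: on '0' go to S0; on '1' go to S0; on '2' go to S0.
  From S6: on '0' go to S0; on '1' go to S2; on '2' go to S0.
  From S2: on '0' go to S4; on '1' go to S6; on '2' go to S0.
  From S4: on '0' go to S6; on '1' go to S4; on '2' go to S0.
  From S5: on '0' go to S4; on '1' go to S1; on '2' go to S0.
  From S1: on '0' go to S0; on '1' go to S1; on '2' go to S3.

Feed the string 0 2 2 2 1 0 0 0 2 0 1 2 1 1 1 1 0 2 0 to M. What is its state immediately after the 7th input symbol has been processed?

S3 → S1 → S3 → S6 → S0 → S0 → S0 → S0
After 7 symbols: S0.

S0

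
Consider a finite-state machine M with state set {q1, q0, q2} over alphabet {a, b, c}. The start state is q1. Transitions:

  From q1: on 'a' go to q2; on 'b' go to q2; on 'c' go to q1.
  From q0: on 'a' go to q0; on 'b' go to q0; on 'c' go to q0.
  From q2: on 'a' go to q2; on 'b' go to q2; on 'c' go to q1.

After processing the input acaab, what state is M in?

Trace: q1 -a-> q2 -c-> q1 -a-> q2 -a-> q2 -b-> q2

q2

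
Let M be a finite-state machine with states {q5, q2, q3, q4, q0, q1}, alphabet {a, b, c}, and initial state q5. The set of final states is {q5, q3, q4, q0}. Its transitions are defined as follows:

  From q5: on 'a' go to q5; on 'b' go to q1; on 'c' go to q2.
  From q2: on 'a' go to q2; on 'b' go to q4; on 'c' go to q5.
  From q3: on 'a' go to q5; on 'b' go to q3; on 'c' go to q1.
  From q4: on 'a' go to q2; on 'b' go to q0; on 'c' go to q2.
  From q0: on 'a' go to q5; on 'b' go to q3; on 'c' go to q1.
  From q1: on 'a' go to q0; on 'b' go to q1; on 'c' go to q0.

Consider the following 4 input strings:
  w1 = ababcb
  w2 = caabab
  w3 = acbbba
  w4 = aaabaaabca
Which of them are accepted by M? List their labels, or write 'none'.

w1:
  start at q5
  read 'a': q5 → q5
  read 'b': q5 → q1
  read 'a': q1 → q0
  read 'b': q0 → q3
  read 'c': q3 → q1
  read 'b': q1 → q1
  end q1, rejected
w2:
  start at q5
  read 'c': q5 → q2
  read 'a': q2 → q2
  read 'a': q2 → q2
  read 'b': q2 → q4
  read 'a': q4 → q2
  read 'b': q2 → q4
  end q4, accepted
w3:
  start at q5
  read 'a': q5 → q5
  read 'c': q5 → q2
  read 'b': q2 → q4
  read 'b': q4 → q0
  read 'b': q0 → q3
  read 'a': q3 → q5
  end q5, accepted
w4:
  start at q5
  read 'a': q5 → q5
  read 'a': q5 → q5
  read 'a': q5 → q5
  read 'b': q5 → q1
  read 'a': q1 → q0
  read 'a': q0 → q5
  read 'a': q5 → q5
  read 'b': q5 → q1
  read 'c': q1 → q0
  read 'a': q0 → q5
  end q5, accepted

w2, w3, w4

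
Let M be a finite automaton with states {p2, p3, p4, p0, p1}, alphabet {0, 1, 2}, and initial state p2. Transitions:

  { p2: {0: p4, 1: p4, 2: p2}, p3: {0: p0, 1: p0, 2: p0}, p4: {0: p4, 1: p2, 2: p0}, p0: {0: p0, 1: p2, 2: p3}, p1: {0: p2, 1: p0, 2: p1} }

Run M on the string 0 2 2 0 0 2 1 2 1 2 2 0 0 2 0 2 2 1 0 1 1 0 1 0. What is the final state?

Trace: p2 -0-> p4 -2-> p0 -2-> p3 -0-> p0 -0-> p0 -2-> p3 -1-> p0 -2-> p3 -1-> p0 -2-> p3 -2-> p0 -0-> p0 -0-> p0 -2-> p3 -0-> p0 -2-> p3 -2-> p0 -1-> p2 -0-> p4 -1-> p2 -1-> p4 -0-> p4 -1-> p2 -0-> p4

p4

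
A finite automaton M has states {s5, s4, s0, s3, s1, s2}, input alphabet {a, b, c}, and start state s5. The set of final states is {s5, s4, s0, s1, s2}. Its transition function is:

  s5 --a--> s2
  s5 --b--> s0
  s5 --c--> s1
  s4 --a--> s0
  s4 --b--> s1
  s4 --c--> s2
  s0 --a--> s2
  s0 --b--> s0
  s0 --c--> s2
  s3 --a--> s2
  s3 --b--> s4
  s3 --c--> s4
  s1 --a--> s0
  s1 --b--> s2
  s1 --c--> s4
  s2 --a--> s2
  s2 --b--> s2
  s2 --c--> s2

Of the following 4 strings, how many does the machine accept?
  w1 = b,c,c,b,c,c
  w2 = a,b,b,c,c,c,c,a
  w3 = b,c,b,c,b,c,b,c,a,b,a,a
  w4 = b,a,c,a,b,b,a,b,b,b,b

4

w1: Trace: s5 -b-> s0 -c-> s2 -c-> s2 -b-> s2 -c-> s2 -c-> s2  → end s2, accepted
w2: Trace: s5 -a-> s2 -b-> s2 -b-> s2 -c-> s2 -c-> s2 -c-> s2 -c-> s2 -a-> s2  → end s2, accepted
w3: Trace: s5 -b-> s0 -c-> s2 -b-> s2 -c-> s2 -b-> s2 -c-> s2 -b-> s2 -c-> s2 -a-> s2 -b-> s2 -a-> s2 -a-> s2  → end s2, accepted
w4: Trace: s5 -b-> s0 -a-> s2 -c-> s2 -a-> s2 -b-> s2 -b-> s2 -a-> s2 -b-> s2 -b-> s2 -b-> s2 -b-> s2  → end s2, accepted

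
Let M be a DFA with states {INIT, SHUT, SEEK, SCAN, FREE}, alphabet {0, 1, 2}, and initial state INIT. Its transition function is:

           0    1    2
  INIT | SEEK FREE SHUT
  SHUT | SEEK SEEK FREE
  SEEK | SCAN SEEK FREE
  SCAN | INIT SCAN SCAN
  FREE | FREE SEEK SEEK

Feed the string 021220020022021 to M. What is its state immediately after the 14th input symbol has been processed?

SHUT

start at INIT
read '0': INIT → SEEK
read '2': SEEK → FREE
read '1': FREE → SEEK
read '2': SEEK → FREE
read '2': FREE → SEEK
read '0': SEEK → SCAN
read '0': SCAN → INIT
read '2': INIT → SHUT
read '0': SHUT → SEEK
read '0': SEEK → SCAN
read '2': SCAN → SCAN
read '2': SCAN → SCAN
read '0': SCAN → INIT
read '2': INIT → SHUT
After 14 symbols: SHUT.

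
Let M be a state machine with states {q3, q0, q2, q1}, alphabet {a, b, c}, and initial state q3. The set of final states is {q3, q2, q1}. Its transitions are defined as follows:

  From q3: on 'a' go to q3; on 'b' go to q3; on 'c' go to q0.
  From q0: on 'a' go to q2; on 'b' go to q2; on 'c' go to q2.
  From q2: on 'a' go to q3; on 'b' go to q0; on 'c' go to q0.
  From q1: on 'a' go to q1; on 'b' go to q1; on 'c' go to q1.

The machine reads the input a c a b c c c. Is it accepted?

q3 → q3 → q0 → q2 → q0 → q2 → q0 → q2
End state q2 is accepting.

Yes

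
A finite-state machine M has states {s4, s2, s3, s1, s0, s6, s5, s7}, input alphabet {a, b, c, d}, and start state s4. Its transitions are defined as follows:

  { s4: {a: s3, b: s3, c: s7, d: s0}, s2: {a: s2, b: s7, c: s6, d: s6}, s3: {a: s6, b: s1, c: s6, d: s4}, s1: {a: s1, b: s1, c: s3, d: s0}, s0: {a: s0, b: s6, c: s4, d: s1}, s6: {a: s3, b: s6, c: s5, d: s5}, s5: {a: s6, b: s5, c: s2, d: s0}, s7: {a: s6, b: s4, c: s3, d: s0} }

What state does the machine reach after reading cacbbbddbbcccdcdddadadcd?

s0

start at s4
read 'c': s4 → s7
read 'a': s7 → s6
read 'c': s6 → s5
read 'b': s5 → s5
read 'b': s5 → s5
read 'b': s5 → s5
read 'd': s5 → s0
read 'd': s0 → s1
read 'b': s1 → s1
read 'b': s1 → s1
read 'c': s1 → s3
read 'c': s3 → s6
read 'c': s6 → s5
read 'd': s5 → s0
read 'c': s0 → s4
read 'd': s4 → s0
read 'd': s0 → s1
read 'd': s1 → s0
read 'a': s0 → s0
read 'd': s0 → s1
read 'a': s1 → s1
read 'd': s1 → s0
read 'c': s0 → s4
read 'd': s4 → s0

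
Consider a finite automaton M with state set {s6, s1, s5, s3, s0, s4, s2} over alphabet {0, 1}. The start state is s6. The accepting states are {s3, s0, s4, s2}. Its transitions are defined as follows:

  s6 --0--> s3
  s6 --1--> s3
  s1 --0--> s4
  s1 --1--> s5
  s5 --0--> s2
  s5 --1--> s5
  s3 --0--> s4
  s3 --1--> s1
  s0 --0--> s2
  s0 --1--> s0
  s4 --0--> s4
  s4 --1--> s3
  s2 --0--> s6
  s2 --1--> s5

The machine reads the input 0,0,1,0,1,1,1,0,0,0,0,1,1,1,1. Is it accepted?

start at s6
read '0': s6 → s3
read '0': s3 → s4
read '1': s4 → s3
read '0': s3 → s4
read '1': s4 → s3
read '1': s3 → s1
read '1': s1 → s5
read '0': s5 → s2
read '0': s2 → s6
read '0': s6 → s3
read '0': s3 → s4
read '1': s4 → s3
read '1': s3 → s1
read '1': s1 → s5
read '1': s5 → s5
End state s5 is not accepting.

No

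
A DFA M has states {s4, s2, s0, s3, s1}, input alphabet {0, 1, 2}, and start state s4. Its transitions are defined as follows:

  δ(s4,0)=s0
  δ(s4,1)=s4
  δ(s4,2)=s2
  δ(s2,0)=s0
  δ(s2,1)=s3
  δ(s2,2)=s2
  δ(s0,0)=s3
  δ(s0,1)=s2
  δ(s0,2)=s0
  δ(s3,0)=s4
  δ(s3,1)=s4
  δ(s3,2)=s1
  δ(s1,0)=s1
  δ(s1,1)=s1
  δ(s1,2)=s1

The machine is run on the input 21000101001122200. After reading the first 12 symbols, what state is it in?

s4

s4 → s2 → s3 → s4 → s0 → s3 → s4 → s0 → s2 → s0 → s3 → s4 → s4
After 12 symbols: s4.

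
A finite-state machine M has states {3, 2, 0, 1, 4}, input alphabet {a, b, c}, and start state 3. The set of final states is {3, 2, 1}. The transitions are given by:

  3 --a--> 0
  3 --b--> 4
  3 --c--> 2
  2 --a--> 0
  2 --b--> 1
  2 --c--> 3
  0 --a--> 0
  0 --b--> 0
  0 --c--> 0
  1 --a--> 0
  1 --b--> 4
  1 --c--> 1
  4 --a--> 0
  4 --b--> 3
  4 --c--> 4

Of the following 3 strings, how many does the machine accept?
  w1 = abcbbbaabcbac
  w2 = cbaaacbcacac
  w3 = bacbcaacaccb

0

w1: 3 → 0 → 0 → 0 → 0 → 0 → 0 → 0 → 0 → 0 → 0 → 0 → 0 → 0  → end 0, rejected
w2: 3 → 2 → 1 → 0 → 0 → 0 → 0 → 0 → 0 → 0 → 0 → 0 → 0  → end 0, rejected
w3: 3 → 4 → 0 → 0 → 0 → 0 → 0 → 0 → 0 → 0 → 0 → 0 → 0  → end 0, rejected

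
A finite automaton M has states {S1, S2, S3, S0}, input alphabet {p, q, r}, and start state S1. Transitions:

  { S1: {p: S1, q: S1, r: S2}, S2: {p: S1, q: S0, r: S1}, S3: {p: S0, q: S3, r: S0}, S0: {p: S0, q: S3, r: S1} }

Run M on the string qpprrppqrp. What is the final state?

S1

S1 → S1 → S1 → S1 → S2 → S1 → S1 → S1 → S1 → S2 → S1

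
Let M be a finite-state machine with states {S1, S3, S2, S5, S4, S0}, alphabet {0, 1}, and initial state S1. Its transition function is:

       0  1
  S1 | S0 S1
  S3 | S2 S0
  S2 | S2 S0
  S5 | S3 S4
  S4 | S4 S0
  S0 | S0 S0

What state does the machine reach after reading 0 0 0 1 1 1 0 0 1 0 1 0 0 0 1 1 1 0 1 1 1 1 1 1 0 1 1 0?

S0

Trace: S1 -0-> S0 -0-> S0 -0-> S0 -1-> S0 -1-> S0 -1-> S0 -0-> S0 -0-> S0 -1-> S0 -0-> S0 -1-> S0 -0-> S0 -0-> S0 -0-> S0 -1-> S0 -1-> S0 -1-> S0 -0-> S0 -1-> S0 -1-> S0 -1-> S0 -1-> S0 -1-> S0 -1-> S0 -0-> S0 -1-> S0 -1-> S0 -0-> S0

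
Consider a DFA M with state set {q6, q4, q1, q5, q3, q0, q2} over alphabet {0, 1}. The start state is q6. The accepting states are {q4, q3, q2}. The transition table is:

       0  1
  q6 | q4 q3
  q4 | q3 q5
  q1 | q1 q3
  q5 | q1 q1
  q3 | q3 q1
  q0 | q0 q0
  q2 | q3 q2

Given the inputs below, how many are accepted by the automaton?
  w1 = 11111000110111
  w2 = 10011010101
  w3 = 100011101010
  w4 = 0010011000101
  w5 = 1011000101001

w1: Trace: q6 -1-> q3 -1-> q1 -1-> q3 -1-> q1 -1-> q3 -0-> q3 -0-> q3 -0-> q3 -1-> q1 -1-> q3 -0-> q3 -1-> q1 -1-> q3 -1-> q1  → end q1, rejected
w2: Trace: q6 -1-> q3 -0-> q3 -0-> q3 -1-> q1 -1-> q3 -0-> q3 -1-> q1 -0-> q1 -1-> q3 -0-> q3 -1-> q1  → end q1, rejected
w3: Trace: q6 -1-> q3 -0-> q3 -0-> q3 -0-> q3 -1-> q1 -1-> q3 -1-> q1 -0-> q1 -1-> q3 -0-> q3 -1-> q1 -0-> q1  → end q1, rejected
w4: Trace: q6 -0-> q4 -0-> q3 -1-> q1 -0-> q1 -0-> q1 -1-> q3 -1-> q1 -0-> q1 -0-> q1 -0-> q1 -1-> q3 -0-> q3 -1-> q1  → end q1, rejected
w5: Trace: q6 -1-> q3 -0-> q3 -1-> q1 -1-> q3 -0-> q3 -0-> q3 -0-> q3 -1-> q1 -0-> q1 -1-> q3 -0-> q3 -0-> q3 -1-> q1  → end q1, rejected

0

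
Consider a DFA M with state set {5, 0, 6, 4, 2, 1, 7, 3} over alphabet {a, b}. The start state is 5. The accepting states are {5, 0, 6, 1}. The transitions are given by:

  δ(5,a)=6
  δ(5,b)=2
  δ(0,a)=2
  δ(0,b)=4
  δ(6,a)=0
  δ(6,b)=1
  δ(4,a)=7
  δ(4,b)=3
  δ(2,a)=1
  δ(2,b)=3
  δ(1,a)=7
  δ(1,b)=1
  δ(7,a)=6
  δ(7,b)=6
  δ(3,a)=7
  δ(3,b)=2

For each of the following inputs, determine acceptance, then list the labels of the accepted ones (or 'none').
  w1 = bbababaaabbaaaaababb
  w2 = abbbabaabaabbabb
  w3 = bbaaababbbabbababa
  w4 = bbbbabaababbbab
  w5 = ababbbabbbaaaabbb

w1, w2, w4

w1:
  start at 5
  read 'b': 5 → 2
  read 'b': 2 → 3
  read 'a': 3 → 7
  read 'b': 7 → 6
  read 'a': 6 → 0
  read 'b': 0 → 4
  read 'a': 4 → 7
  read 'a': 7 → 6
  read 'a': 6 → 0
  read 'b': 0 → 4
  read 'b': 4 → 3
  read 'a': 3 → 7
  read 'a': 7 → 6
  read 'a': 6 → 0
  read 'a': 0 → 2
  read 'a': 2 → 1
  read 'b': 1 → 1
  read 'a': 1 → 7
  read 'b': 7 → 6
  read 'b': 6 → 1
  end 1, accepted
w2:
  start at 5
  read 'a': 5 → 6
  read 'b': 6 → 1
  read 'b': 1 → 1
  read 'b': 1 → 1
  read 'a': 1 → 7
  read 'b': 7 → 6
  read 'a': 6 → 0
  read 'a': 0 → 2
  read 'b': 2 → 3
  read 'a': 3 → 7
  read 'a': 7 → 6
  read 'b': 6 → 1
  read 'b': 1 → 1
  read 'a': 1 → 7
  read 'b': 7 → 6
  read 'b': 6 → 1
  end 1, accepted
w3:
  start at 5
  read 'b': 5 → 2
  read 'b': 2 → 3
  read 'a': 3 → 7
  read 'a': 7 → 6
  read 'a': 6 → 0
  read 'b': 0 → 4
  read 'a': 4 → 7
  read 'b': 7 → 6
  read 'b': 6 → 1
  read 'b': 1 → 1
  read 'a': 1 → 7
  read 'b': 7 → 6
  read 'b': 6 → 1
  read 'a': 1 → 7
  read 'b': 7 → 6
  read 'a': 6 → 0
  read 'b': 0 → 4
  read 'a': 4 → 7
  end 7, rejected
w4:
  start at 5
  read 'b': 5 → 2
  read 'b': 2 → 3
  read 'b': 3 → 2
  read 'b': 2 → 3
  read 'a': 3 → 7
  read 'b': 7 → 6
  read 'a': 6 → 0
  read 'a': 0 → 2
  read 'b': 2 → 3
  read 'a': 3 → 7
  read 'b': 7 → 6
  read 'b': 6 → 1
  read 'b': 1 → 1
  read 'a': 1 → 7
  read 'b': 7 → 6
  end 6, accepted
w5:
  start at 5
  read 'a': 5 → 6
  read 'b': 6 → 1
  read 'a': 1 → 7
  read 'b': 7 → 6
  read 'b': 6 → 1
  read 'b': 1 → 1
  read 'a': 1 → 7
  read 'b': 7 → 6
  read 'b': 6 → 1
  read 'b': 1 → 1
  read 'a': 1 → 7
  read 'a': 7 → 6
  read 'a': 6 → 0
  read 'a': 0 → 2
  read 'b': 2 → 3
  read 'b': 3 → 2
  read 'b': 2 → 3
  end 3, rejected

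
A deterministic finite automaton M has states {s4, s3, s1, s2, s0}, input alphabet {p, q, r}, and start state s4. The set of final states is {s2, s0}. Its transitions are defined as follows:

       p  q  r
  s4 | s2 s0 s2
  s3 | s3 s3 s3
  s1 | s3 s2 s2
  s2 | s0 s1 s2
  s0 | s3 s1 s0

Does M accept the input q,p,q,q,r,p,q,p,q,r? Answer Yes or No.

No

Trace: s4 -q-> s0 -p-> s3 -q-> s3 -q-> s3 -r-> s3 -p-> s3 -q-> s3 -p-> s3 -q-> s3 -r-> s3
End state s3 is not accepting.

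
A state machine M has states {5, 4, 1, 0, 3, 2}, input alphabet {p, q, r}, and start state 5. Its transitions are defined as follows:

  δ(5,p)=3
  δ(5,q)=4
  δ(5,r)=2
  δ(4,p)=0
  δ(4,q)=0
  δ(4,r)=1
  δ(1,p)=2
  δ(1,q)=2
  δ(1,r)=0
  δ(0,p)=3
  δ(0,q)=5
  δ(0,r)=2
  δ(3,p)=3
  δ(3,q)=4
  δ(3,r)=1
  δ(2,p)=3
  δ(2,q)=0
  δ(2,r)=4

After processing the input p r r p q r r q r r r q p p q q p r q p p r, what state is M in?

1

Trace: 5 -p-> 3 -r-> 1 -r-> 0 -p-> 3 -q-> 4 -r-> 1 -r-> 0 -q-> 5 -r-> 2 -r-> 4 -r-> 1 -q-> 2 -p-> 3 -p-> 3 -q-> 4 -q-> 0 -p-> 3 -r-> 1 -q-> 2 -p-> 3 -p-> 3 -r-> 1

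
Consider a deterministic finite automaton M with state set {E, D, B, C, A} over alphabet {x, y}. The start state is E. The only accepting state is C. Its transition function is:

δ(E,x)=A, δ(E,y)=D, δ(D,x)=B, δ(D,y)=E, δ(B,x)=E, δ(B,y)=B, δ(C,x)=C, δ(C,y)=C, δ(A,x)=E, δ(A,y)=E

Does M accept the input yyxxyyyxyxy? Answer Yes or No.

No

start at E
read 'y': E → D
read 'y': D → E
read 'x': E → A
read 'x': A → E
read 'y': E → D
read 'y': D → E
read 'y': E → D
read 'x': D → B
read 'y': B → B
read 'x': B → E
read 'y': E → D
End state D is not accepting.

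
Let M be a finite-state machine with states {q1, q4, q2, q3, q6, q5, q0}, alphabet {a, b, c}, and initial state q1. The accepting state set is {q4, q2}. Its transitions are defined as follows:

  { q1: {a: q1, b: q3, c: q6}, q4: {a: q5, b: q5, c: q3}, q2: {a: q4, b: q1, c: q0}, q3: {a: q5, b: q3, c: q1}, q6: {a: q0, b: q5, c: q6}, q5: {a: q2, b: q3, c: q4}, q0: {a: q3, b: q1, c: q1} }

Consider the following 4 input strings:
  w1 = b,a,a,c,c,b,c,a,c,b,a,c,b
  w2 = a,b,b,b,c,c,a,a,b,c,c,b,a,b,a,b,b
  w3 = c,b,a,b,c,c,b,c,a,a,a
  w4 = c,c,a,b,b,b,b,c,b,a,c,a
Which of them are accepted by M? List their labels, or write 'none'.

w1:
  start at q1
  read 'b': q1 → q3
  read 'a': q3 → q5
  read 'a': q5 → q2
  read 'c': q2 → q0
  read 'c': q0 → q1
  read 'b': q1 → q3
  read 'c': q3 → q1
  read 'a': q1 → q1
  read 'c': q1 → q6
  read 'b': q6 → q5
  read 'a': q5 → q2
  read 'c': q2 → q0
  read 'b': q0 → q1
  end q1, rejected
w2:
  start at q1
  read 'a': q1 → q1
  read 'b': q1 → q3
  read 'b': q3 → q3
  read 'b': q3 → q3
  read 'c': q3 → q1
  read 'c': q1 → q6
  read 'a': q6 → q0
  read 'a': q0 → q3
  read 'b': q3 → q3
  read 'c': q3 → q1
  read 'c': q1 → q6
  read 'b': q6 → q5
  read 'a': q5 → q2
  read 'b': q2 → q1
  read 'a': q1 → q1
  read 'b': q1 → q3
  read 'b': q3 → q3
  end q3, rejected
w3:
  start at q1
  read 'c': q1 → q6
  read 'b': q6 → q5
  read 'a': q5 → q2
  read 'b': q2 → q1
  read 'c': q1 → q6
  read 'c': q6 → q6
  read 'b': q6 → q5
  read 'c': q5 → q4
  read 'a': q4 → q5
  read 'a': q5 → q2
  read 'a': q2 → q4
  end q4, accepted
w4:
  start at q1
  read 'c': q1 → q6
  read 'c': q6 → q6
  read 'a': q6 → q0
  read 'b': q0 → q1
  read 'b': q1 → q3
  read 'b': q3 → q3
  read 'b': q3 → q3
  read 'c': q3 → q1
  read 'b': q1 → q3
  read 'a': q3 → q5
  read 'c': q5 → q4
  read 'a': q4 → q5
  end q5, rejected

w3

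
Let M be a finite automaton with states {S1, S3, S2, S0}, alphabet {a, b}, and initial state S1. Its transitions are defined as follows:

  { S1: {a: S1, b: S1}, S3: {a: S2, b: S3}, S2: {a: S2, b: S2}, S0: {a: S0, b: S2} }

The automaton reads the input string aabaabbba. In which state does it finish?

S1

start at S1
read 'a': S1 → S1
read 'a': S1 → S1
read 'b': S1 → S1
read 'a': S1 → S1
read 'a': S1 → S1
read 'b': S1 → S1
read 'b': S1 → S1
read 'b': S1 → S1
read 'a': S1 → S1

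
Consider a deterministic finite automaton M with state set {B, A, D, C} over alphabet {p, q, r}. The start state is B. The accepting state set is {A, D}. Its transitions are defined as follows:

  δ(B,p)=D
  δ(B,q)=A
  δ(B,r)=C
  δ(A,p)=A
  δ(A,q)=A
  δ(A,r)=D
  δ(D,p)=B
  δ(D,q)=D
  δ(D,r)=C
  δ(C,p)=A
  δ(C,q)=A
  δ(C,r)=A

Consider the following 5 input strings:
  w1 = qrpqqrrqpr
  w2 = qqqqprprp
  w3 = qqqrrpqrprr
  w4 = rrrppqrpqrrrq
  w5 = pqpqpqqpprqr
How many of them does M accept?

w1: Trace: B -q-> A -r-> D -p-> B -q-> A -q-> A -r-> D -r-> C -q-> A -p-> A -r-> D  → end D, accepted
w2: Trace: B -q-> A -q-> A -q-> A -q-> A -p-> A -r-> D -p-> B -r-> C -p-> A  → end A, accepted
w3: Trace: B -q-> A -q-> A -q-> A -r-> D -r-> C -p-> A -q-> A -r-> D -p-> B -r-> C -r-> A  → end A, accepted
w4: Trace: B -r-> C -r-> A -r-> D -p-> B -p-> D -q-> D -r-> C -p-> A -q-> A -r-> D -r-> C -r-> A -q-> A  → end A, accepted
w5: Trace: B -p-> D -q-> D -p-> B -q-> A -p-> A -q-> A -q-> A -p-> A -p-> A -r-> D -q-> D -r-> C  → end C, rejected

4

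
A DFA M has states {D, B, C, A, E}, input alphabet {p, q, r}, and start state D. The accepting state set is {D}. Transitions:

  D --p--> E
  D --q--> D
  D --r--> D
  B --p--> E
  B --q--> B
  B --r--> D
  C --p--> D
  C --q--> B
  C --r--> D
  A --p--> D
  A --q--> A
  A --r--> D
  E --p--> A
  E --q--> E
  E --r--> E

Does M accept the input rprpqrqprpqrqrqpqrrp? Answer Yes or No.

No

start at D
read 'r': D → D
read 'p': D → E
read 'r': E → E
read 'p': E → A
read 'q': A → A
read 'r': A → D
read 'q': D → D
read 'p': D → E
read 'r': E → E
read 'p': E → A
read 'q': A → A
read 'r': A → D
read 'q': D → D
read 'r': D → D
read 'q': D → D
read 'p': D → E
read 'q': E → E
read 'r': E → E
read 'r': E → E
read 'p': E → A
End state A is not accepting.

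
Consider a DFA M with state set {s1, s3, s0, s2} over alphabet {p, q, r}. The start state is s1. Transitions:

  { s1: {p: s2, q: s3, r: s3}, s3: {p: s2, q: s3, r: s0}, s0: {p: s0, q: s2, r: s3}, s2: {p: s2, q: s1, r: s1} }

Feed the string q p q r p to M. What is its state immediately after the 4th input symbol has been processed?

s3

start at s1
read 'q': s1 → s3
read 'p': s3 → s2
read 'q': s2 → s1
read 'r': s1 → s3
After 4 symbols: s3.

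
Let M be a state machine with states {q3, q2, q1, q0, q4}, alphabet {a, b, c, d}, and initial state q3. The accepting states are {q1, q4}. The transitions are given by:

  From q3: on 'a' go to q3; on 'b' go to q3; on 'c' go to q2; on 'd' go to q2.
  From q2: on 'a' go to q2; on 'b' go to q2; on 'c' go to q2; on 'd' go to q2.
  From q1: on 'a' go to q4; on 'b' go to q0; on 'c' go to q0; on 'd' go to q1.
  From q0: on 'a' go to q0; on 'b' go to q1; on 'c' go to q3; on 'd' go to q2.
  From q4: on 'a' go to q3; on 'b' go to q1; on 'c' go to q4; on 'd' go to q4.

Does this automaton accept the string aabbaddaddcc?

Trace: q3 -a-> q3 -a-> q3 -b-> q3 -b-> q3 -a-> q3 -d-> q2 -d-> q2 -a-> q2 -d-> q2 -d-> q2 -c-> q2 -c-> q2
End state q2 is not accepting.

No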